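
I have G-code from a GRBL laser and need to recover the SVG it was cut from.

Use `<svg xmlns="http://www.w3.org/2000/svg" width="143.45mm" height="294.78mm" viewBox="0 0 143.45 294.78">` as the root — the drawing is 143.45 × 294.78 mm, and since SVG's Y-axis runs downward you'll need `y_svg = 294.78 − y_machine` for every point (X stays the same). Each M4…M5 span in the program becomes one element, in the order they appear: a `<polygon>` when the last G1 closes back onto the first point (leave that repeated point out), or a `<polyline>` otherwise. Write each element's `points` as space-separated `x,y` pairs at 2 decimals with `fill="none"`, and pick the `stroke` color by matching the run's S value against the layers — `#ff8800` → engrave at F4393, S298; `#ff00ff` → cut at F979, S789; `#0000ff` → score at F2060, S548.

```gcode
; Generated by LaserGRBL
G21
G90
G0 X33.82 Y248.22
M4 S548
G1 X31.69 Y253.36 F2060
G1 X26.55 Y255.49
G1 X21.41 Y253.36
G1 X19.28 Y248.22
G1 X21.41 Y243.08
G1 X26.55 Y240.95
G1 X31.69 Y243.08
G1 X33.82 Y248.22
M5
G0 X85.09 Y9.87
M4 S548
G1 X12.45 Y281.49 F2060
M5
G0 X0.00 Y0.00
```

<svg xmlns="http://www.w3.org/2000/svg" width="143.45mm" height="294.78mm" viewBox="0 0 143.45 294.78">
  <polygon points="33.82,46.56 31.69,41.42 26.55,39.29 21.41,41.42 19.28,46.56 21.41,51.70 26.55,53.83 31.69,51.70" fill="none" stroke="#0000ff"/>
  <polyline points="85.09,284.91 12.45,13.29" fill="none" stroke="#0000ff"/>
</svg>

Machine Y-up, SVG Y-down with viewBox height 294.78, so y_svg = 294.78 − y_machine; X carries over. Every run uses S548, so all elements get stroke `#0000ff` (score).

Run 1: The run returns to its start, so emit a `<polygon>` with points (Y-flipped): 33.82,46.56 31.69,41.42 26.55,39.29 21.41,41.42 19.28,46.56 21.41,51.70 26.55,53.83 31.69,51.70.

Run 2: The run is open, so emit a `<polyline>` with points (Y-flipped): 85.09,284.91 12.45,13.29.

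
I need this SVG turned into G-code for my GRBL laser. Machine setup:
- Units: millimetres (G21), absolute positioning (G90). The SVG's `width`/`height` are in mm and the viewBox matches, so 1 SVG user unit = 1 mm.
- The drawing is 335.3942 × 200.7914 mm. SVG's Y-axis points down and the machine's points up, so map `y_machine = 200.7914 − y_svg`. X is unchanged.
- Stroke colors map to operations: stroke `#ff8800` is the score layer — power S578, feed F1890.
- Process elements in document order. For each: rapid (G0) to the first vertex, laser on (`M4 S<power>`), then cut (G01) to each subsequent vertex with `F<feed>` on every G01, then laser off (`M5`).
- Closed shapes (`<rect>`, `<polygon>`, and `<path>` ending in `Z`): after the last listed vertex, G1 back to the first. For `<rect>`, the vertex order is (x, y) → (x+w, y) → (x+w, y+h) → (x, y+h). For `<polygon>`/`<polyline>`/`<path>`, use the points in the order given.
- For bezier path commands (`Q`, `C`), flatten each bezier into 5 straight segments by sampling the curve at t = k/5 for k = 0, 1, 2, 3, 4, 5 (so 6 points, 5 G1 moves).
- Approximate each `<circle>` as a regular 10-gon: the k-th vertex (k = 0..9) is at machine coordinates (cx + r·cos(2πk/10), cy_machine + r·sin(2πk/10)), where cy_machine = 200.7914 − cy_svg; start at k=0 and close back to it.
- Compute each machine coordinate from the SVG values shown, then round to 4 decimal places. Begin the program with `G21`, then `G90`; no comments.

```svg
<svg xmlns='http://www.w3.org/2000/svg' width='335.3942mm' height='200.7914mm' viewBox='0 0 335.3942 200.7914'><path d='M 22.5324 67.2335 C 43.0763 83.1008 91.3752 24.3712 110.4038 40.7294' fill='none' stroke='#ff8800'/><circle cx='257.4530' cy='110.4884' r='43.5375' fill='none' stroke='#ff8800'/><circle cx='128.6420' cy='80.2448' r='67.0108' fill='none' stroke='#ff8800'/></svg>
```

G21
G90
G0 X22.5324 Y133.5579
M4 S578
G01 X37.7331 Y131.7917 F1890
G01 X56.8579 Y140.7438 F1890
G01 X77.1694 Y153.2295 F1890
G01 X95.9304 Y162.0639 F1890
G01 X110.4038 Y160.0620 F1890
M5
G0 X300.9905 Y90.3030
M4 S578
G01 X292.6756 Y115.8937 F1890
G01 X270.9068 Y131.7096 F1890
G01 X243.9992 Y131.7096 F1890
G01 X222.2304 Y115.8937 F1890
G01 X213.9155 Y90.3030 F1890
G01 X222.2304 Y64.7123 F1890
G01 X243.9992 Y48.8964 F1890
G01 X270.9068 Y48.8964 F1890
G01 X292.6756 Y64.7123 F1890
G01 X300.9905 Y90.3030 F1890
M5
G0 X195.6528 Y120.5466
M4 S578
G01 X182.8549 Y159.9346 F1890
G01 X149.3495 Y184.2777 F1890
G01 X107.9345 Y184.2777 F1890
G01 X74.4291 Y159.9346 F1890
G01 X61.6312 Y120.5466 F1890
G01 X74.4291 Y81.1586 F1890
G01 X107.9345 Y56.8155 F1890
G01 X149.3495 Y56.8155 F1890
G01 X182.8549 Y81.1586 F1890
G01 X195.6528 Y120.5466 F1890
M5

Since the viewBox matches the mm dimensions, user units are millimetres directly. The only transform is the Y-flip y_m = 200.7914 − y_svg.

Shape 1 is a cubic bezier drawn with `<path>`. Its stroke #ff8800 means score at S578, F1890. After flipping Y the toolpath is (22.5324,133.5579) → (37.7331,131.7917) → (56.8579,140.7438) → (77.1694,153.2295) → (95.9304,162.0639) → (110.4038,160.0620).

Shape 2 is a circle drawn with `<circle>`. Its stroke #ff8800 means score at S578, F1890. After flipping Y the toolpath is (300.9905,90.3030) → (292.6756,115.8937) → (270.9068,131.7096) → (243.9992,131.7096) → (222.2304,115.8937) → (213.9155,90.3030) → (222.2304,64.7123) → (243.9992,48.8964) → (270.9068,48.8964) → (292.6756,64.7123) → (300.9905,90.3030), returning to the start.

Shape 3 is a circle drawn with `<circle>`. Its stroke #ff8800 means score at S578, F1890. After flipping Y the toolpath is (195.6528,120.5466) → (182.8549,159.9346) → (149.3495,184.2777) → (107.9345,184.2777) → (74.4291,159.9346) → (61.6312,120.5466) → (74.4291,81.1586) → (107.9345,56.8155) → (149.3495,56.8155) → (182.8549,81.1586) → (195.6528,120.5466), returning to the start.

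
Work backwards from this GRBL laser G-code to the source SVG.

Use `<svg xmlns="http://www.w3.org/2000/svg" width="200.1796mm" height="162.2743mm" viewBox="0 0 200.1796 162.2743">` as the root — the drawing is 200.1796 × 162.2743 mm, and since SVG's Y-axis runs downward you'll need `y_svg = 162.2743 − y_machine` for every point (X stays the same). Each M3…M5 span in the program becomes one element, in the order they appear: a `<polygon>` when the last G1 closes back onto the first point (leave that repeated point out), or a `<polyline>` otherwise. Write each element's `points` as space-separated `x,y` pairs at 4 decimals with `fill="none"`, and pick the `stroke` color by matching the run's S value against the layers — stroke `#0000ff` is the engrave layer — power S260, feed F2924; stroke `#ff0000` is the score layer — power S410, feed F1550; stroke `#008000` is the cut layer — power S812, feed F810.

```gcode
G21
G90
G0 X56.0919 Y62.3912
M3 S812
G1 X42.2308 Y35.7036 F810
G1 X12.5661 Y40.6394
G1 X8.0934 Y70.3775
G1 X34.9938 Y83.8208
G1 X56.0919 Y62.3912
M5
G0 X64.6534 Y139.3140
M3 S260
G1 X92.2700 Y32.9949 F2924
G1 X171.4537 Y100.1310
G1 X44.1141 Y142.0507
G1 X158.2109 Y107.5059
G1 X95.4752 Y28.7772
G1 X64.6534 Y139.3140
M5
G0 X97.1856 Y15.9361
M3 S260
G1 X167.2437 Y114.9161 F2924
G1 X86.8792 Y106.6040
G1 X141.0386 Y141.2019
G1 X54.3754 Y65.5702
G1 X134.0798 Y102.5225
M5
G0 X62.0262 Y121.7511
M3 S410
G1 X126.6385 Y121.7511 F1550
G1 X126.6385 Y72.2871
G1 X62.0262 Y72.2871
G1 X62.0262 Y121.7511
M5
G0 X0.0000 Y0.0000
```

<svg xmlns="http://www.w3.org/2000/svg" width="200.1796mm" height="162.2743mm" viewBox="0 0 200.1796 162.2743">
  <polygon points="56.0919,99.8831 42.2308,126.5707 12.5661,121.6349 8.0934,91.8968 34.9938,78.4535" fill="none" stroke="#008000"/>
  <polygon points="64.6534,22.9603 92.2700,129.2794 171.4537,62.1433 44.1141,20.2236 158.2109,54.7684 95.4752,133.4971" fill="none" stroke="#0000ff"/>
  <polyline points="97.1856,146.3382 167.2437,47.3582 86.8792,55.6703 141.0386,21.0724 54.3754,96.7041 134.0798,59.7518" fill="none" stroke="#0000ff"/>
  <polygon points="62.0262,40.5232 126.6385,40.5232 126.6385,89.9872 62.0262,89.9872" fill="none" stroke="#ff0000"/>
</svg>

Machine Y-up, SVG Y-down with viewBox height 162.2743, so y_svg = 162.2743 − y_machine; X carries over.

Run 1: S812 ⇒ cut layer `#008000`. The run returns to its start, so emit a `<polygon>` with points (Y-flipped): 56.0919,99.8831 42.2308,126.5707 12.5661,121.6349 8.0934,91.8968 34.9938,78.4535.

Run 2: power S260 maps to stroke `#0000ff` (engrave). The run returns to its start, so emit a `<polygon>` with points (Y-flipped): 64.6534,22.9603 92.2700,129.2794 171.4537,62.1433 44.1141,20.2236 158.2109,54.7684 95.4752,133.4971.

Run 3: power S260 maps to stroke `#0000ff` (engrave). The run is open, so emit a `<polyline>` with points (Y-flipped): 97.1856,146.3382 167.2437,47.3582 86.8792,55.6703 141.0386,21.0724 54.3754,96.7041 134.0798,59.7518.

Run 4: the run's S410 means `#ff0000` (score). The run returns to its start, so emit a `<polygon>` with points (Y-flipped): 62.0262,40.5232 126.6385,40.5232 126.6385,89.9872 62.0262,89.9872.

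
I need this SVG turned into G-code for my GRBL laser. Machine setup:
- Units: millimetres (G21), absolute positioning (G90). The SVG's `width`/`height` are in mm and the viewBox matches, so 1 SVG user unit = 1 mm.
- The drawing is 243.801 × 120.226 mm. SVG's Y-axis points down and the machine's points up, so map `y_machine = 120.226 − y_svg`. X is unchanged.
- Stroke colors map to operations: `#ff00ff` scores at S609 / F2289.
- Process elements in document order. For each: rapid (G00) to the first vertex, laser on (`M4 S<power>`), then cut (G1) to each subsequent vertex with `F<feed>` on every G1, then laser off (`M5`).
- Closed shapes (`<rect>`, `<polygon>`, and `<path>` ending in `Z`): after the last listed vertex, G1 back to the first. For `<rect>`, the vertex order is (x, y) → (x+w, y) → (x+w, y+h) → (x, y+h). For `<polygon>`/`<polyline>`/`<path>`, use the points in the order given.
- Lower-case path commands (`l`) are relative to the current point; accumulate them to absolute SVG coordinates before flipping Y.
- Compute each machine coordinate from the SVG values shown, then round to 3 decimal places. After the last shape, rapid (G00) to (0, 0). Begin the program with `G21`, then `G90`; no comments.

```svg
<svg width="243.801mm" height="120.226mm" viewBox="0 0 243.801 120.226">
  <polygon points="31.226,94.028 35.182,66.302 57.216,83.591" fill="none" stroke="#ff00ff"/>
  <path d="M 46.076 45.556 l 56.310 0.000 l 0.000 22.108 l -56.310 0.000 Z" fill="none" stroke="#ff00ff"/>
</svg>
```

G21
G90
G00 X31.226 Y26.198
M4 S609
G1 X35.182 Y53.924 F2289
G1 X57.216 Y36.635 F2289
G1 X31.226 Y26.198 F2289
M5
G00 X46.076 Y74.670
M4 S609
G1 X102.386 Y74.670 F2289
G1 X102.386 Y52.562 F2289
G1 X46.076 Y52.562 F2289
G1 X46.076 Y74.670 F2289
M5
G00 X0.000 Y0.000

1 u = 1 mm; y_m = 120.226 − y.

[1] `<polygon>` regular polygon, #ff00ff→score S609 F2289: (31.226,26.198) → (35.182,53.924) → (57.216,36.635) → (31.226,26.198) (closed)

[2] `<path>` rectangle, #ff00ff→score S609 F2289: (46.076,74.670) → (102.386,74.670) → (102.386,52.562) → (46.076,52.562) → (46.076,74.670) (closed)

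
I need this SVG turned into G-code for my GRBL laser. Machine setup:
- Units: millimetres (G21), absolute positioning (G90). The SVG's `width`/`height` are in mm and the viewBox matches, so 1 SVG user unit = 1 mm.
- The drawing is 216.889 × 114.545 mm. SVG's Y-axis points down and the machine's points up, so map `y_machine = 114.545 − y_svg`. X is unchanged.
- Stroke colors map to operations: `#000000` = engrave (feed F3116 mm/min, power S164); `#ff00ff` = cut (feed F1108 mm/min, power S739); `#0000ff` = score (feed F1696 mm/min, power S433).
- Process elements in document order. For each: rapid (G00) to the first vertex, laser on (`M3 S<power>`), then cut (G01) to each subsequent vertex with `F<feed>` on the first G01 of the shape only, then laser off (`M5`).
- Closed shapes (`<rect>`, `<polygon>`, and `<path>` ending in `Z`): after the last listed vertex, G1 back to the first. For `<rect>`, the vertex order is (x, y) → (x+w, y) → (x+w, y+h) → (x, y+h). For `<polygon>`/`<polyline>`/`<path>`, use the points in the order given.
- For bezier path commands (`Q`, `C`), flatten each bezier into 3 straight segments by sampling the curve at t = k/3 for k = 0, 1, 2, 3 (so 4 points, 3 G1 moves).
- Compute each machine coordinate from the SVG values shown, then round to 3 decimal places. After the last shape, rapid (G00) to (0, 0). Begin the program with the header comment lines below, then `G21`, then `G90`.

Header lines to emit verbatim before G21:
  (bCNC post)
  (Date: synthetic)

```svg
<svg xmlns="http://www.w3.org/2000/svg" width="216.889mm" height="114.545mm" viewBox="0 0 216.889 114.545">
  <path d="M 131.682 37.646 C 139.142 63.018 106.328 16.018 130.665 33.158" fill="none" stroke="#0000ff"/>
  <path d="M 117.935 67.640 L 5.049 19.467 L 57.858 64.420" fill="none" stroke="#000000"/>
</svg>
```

1 u = 1 mm; y_m = 114.545 − y.

[1] `<path>` cubic bezier, #0000ff→score S433 F1696: (131.682,76.899) → (129.326,70.595) → (121.770,82.203) → (130.665,81.387)

[2] `<path>` open polyline, #000000→engrave S164 F3116: (117.935,46.905) → (5.049,95.078) → (57.858,50.125)

(bCNC post)
(Date: synthetic)
G21
G90
G00 X131.682 Y76.899
M3 S433
G01 X129.326 Y70.595 F1696
G01 X121.770 Y82.203
G01 X130.665 Y81.387
M5
G00 X117.935 Y46.905
M3 S164
G01 X5.049 Y95.078 F3116
G01 X57.858 Y50.125
M5
G00 X0.000 Y0.000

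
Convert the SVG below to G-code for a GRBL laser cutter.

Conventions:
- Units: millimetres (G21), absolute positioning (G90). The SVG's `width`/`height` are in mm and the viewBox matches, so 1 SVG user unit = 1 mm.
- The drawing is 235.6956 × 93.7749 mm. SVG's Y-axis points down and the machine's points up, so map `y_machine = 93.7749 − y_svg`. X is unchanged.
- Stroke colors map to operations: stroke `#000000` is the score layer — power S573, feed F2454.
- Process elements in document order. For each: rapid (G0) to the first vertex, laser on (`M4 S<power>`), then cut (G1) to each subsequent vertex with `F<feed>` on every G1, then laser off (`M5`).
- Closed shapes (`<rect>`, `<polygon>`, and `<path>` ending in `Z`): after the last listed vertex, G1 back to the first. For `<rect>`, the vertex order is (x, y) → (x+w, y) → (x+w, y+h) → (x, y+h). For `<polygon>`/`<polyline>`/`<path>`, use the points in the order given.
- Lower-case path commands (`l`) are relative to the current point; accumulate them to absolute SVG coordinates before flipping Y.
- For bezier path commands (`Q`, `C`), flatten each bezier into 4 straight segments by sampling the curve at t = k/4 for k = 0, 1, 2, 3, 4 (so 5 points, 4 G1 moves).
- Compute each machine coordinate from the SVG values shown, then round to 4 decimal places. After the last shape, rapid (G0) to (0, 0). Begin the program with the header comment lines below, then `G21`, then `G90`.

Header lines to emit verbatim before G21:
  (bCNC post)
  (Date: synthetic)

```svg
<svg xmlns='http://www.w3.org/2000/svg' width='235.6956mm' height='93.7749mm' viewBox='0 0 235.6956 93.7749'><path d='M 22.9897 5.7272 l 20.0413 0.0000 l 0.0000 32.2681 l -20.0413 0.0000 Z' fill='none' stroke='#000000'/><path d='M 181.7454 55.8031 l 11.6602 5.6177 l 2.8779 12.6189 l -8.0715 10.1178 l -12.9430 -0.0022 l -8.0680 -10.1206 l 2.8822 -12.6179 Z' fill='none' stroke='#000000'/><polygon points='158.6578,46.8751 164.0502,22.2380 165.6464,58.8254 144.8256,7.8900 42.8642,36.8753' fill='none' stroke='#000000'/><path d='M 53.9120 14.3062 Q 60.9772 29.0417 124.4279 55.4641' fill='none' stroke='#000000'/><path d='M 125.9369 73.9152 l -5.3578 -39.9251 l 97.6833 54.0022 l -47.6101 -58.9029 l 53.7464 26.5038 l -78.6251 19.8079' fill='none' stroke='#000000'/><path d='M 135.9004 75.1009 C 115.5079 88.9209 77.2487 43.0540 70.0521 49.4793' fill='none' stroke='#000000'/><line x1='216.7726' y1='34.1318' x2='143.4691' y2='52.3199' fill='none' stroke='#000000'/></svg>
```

viewBox `0 0 235.6956 93.7749` with mm width/height → 1 unit = 1 mm. Flip: y_m = 93.7749 − y_svg.

**Shape 1** — `<path>` rectangle, stroke `#000000` → score (S573, F2454). Machine vertices: (22.9897,88.0477) → (43.0310,88.0477) → (43.0310,55.7796) → (22.9897,55.7796) → (22.9897,88.0477). Closed: final G1 returns to the first vertex.

**Shape 2** — `<path>` regular polygon, stroke `#000000` → score (S573, F2454). Machine vertices: (181.7454,37.9718) → (193.4056,32.3541) → (196.2835,19.7352) → (188.2120,9.6174) → (175.2690,9.6196) → (167.2010,19.7402) → (170.0832,32.3581) → (181.7454,37.9718). Closed: final G1 returns to the first vertex.

**Shape 3** — `<polygon>` closed polygon, stroke `#000000` → score (S573, F2454). Machine vertices: (158.6578,46.8998) → (164.0502,71.5369) → (165.6464,34.9495) → (144.8256,85.8849) → (42.8642,56.8996) → (158.6578,46.8998). Closed: final G1 returns to the first vertex.

**Shape 4** — `<path>` quadratic bezier, stroke `#000000` → score (S573, F2454). Control points (SVG): P0=(53.9120,14.3062), P1=(60.9772,29.0417), P2=(124.4279,55.4641); sampled at t=k/4. Machine vertices: (53.9120,79.4687) → (60.9687,71.3705) → (75.0736,61.8115) → (96.2266,50.7916) → (124.4279,38.3108). Open path.

**Shape 5** — `<path>` open polyline, stroke `#000000` → score (S573, F2454). Machine vertices: (125.9369,19.8597) → (120.5791,59.7848) → (218.2624,5.7826) → (170.6523,64.6855) → (224.3987,38.1817) → (145.7736,18.3738). Open path.

**Shape 6** — `<path>` cubic bezier, stroke `#000000` → score (S573, F2454). Control points (SVG): P0=(135.9004,75.1009), P1=(115.5079,88.9209), P2=(77.2487,43.0540), P3=(70.0521,49.4793); sampled at t=k/4. Machine vertices: (135.9004,18.6740) → (118.0205,17.7506) → (98.0278,28.7118) → (80.5093,41.0595) → (70.0521,44.2956). Open path.

**Shape 7** — `<line>` line segment, stroke `#000000` → score (S573, F2454). Machine vertices: (216.7726,59.6431) → (143.4691,41.4550). Open path.

(bCNC post)
(Date: synthetic)
G21
G90
G0 X22.9897 Y88.0477
M4 S573
G1 X43.0310 Y88.0477 F2454
G1 X43.0310 Y55.7796 F2454
G1 X22.9897 Y55.7796 F2454
G1 X22.9897 Y88.0477 F2454
M5
G0 X181.7454 Y37.9718
M4 S573
G1 X193.4056 Y32.3541 F2454
G1 X196.2835 Y19.7352 F2454
G1 X188.2120 Y9.6174 F2454
G1 X175.2690 Y9.6196 F2454
G1 X167.2010 Y19.7402 F2454
G1 X170.0832 Y32.3581 F2454
G1 X181.7454 Y37.9718 F2454
M5
G0 X158.6578 Y46.8998
M4 S573
G1 X164.0502 Y71.5369 F2454
G1 X165.6464 Y34.9495 F2454
G1 X144.8256 Y85.8849 F2454
G1 X42.8642 Y56.8996 F2454
G1 X158.6578 Y46.8998 F2454
M5
G0 X53.9120 Y79.4687
M4 S573
G1 X60.9687 Y71.3705 F2454
G1 X75.0736 Y61.8115 F2454
G1 X96.2266 Y50.7916 F2454
G1 X124.4279 Y38.3108 F2454
M5
G0 X125.9369 Y19.8597
M4 S573
G1 X120.5791 Y59.7848 F2454
G1 X218.2624 Y5.7826 F2454
G1 X170.6523 Y64.6855 F2454
G1 X224.3987 Y38.1817 F2454
G1 X145.7736 Y18.3738 F2454
M5
G0 X135.9004 Y18.6740
M4 S573
G1 X118.0205 Y17.7506 F2454
G1 X98.0278 Y28.7118 F2454
G1 X80.5093 Y41.0595 F2454
G1 X70.0521 Y44.2956 F2454
M5
G0 X216.7726 Y59.6431
M4 S573
G1 X143.4691 Y41.4550 F2454
M5
G0 X0.0000 Y0.0000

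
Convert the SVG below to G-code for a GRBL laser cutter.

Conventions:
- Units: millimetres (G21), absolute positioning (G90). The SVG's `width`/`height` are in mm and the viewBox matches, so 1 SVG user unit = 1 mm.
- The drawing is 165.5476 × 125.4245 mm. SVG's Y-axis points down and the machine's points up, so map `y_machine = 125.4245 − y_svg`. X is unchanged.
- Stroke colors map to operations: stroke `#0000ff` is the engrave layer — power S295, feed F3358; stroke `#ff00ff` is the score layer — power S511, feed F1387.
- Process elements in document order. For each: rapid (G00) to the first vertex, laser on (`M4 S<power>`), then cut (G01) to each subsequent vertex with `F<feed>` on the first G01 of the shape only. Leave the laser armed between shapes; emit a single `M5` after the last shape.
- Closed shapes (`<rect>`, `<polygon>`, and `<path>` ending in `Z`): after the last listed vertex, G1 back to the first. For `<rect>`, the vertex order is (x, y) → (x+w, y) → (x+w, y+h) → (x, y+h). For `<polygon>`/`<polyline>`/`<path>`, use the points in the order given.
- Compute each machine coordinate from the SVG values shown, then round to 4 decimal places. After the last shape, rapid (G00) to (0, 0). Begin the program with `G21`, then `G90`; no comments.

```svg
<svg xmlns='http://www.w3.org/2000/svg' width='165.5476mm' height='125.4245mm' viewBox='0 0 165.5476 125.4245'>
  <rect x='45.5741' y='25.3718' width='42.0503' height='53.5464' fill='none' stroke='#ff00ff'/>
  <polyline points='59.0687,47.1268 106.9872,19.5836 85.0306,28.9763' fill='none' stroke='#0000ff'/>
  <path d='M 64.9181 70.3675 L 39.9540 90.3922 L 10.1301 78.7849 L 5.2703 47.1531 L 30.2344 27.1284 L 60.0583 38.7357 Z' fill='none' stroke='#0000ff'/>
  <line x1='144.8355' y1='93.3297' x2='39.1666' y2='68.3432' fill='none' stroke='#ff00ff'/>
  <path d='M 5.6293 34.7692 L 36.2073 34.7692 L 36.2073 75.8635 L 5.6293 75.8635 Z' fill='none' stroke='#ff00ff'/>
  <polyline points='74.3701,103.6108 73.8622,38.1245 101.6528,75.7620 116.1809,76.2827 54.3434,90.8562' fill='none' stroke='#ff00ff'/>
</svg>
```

G21
G90
G00 X45.5741 Y100.0527
M4 S511
G01 X87.6244 Y100.0527 F1387
G01 X87.6244 Y46.5063
G01 X45.5741 Y46.5063
G01 X45.5741 Y100.0527
G00 X59.0687 Y78.2977
M4 S295
G01 X106.9872 Y105.8409 F3358
G01 X85.0306 Y96.4482
G00 X64.9181 Y55.0570
M4 S295
G01 X39.9540 Y35.0323 F3358
G01 X10.1301 Y46.6396
G01 X5.2703 Y78.2714
G01 X30.2344 Y98.2961
G01 X60.0583 Y86.6888
G01 X64.9181 Y55.0570
G00 X144.8355 Y32.0948
M4 S511
G01 X39.1666 Y57.0813 F1387
G00 X5.6293 Y90.6553
M4 S511
G01 X36.2073 Y90.6553 F1387
G01 X36.2073 Y49.5610
G01 X5.6293 Y49.5610
G01 X5.6293 Y90.6553
G00 X74.3701 Y21.8137
M4 S511
G01 X73.8622 Y87.3000 F1387
G01 X101.6528 Y49.6625
G01 X116.1809 Y49.1418
G01 X54.3434 Y34.5683
M5
G00 X0.0000 Y0.0000

1 u = 1 mm; y_m = 125.4245 − y.

[1] `<rect>` rectangle, #ff00ff→score S511 F1387: (45.5741,100.0527) → (87.6244,100.0527) → (87.6244,46.5063) → (45.5741,46.5063) → (45.5741,100.0527) (closed)

[2] `<polyline>` open polyline, #0000ff→engrave S295 F3358: (59.0687,78.2977) → (106.9872,105.8409) → (85.0306,96.4482)

[3] `<path>` regular polygon, #0000ff→engrave S295 F3358: (64.9181,55.0570) → (39.9540,35.0323) → (10.1301,46.6396) → (5.2703,78.2714) → (30.2344,98.2961) → (60.0583,86.6888) → (64.9181,55.0570) (closed)

[4] `<line>` line segment, #ff00ff→score S511 F1387: (144.8355,32.0948) → (39.1666,57.0813)

[5] `<path>` rectangle, #ff00ff→score S511 F1387: (5.6293,90.6553) → (36.2073,90.6553) → (36.2073,49.5610) → (5.6293,49.5610) → (5.6293,90.6553) (closed)

[6] `<polyline>` open polyline, #ff00ff→score S511 F1387: (74.3701,21.8137) → (73.8622,87.3000) → (101.6528,49.6625) → (116.1809,49.1418) → (54.3434,34.5683)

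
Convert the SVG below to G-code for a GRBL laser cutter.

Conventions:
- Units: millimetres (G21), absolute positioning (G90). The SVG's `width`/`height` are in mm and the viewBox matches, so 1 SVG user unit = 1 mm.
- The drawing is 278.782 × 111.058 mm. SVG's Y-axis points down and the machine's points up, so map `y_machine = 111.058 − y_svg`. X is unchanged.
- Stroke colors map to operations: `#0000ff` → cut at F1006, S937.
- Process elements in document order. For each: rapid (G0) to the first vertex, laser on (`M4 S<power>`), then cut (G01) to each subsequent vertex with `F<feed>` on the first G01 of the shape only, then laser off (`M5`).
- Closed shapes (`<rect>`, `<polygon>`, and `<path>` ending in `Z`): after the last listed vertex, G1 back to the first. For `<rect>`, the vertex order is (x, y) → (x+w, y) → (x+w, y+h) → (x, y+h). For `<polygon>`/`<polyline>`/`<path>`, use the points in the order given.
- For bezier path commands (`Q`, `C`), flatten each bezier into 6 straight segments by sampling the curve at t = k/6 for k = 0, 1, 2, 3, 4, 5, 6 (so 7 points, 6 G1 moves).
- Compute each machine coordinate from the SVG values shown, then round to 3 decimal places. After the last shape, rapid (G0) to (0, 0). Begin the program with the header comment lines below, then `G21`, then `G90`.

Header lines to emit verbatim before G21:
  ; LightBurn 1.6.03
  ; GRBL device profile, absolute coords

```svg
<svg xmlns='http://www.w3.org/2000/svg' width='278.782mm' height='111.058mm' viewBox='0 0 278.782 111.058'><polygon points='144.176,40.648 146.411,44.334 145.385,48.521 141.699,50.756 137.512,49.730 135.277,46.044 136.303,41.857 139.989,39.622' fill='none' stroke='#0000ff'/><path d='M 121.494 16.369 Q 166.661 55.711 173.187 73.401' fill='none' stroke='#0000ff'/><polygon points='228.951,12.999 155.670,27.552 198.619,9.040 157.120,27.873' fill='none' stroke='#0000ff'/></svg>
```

Since the viewBox matches the mm dimensions, user units are millimetres directly. The only transform is the Y-flip y_m = 111.058 − y_svg.

Shape 1 is a regular polygon drawn with `<polygon>`. Its stroke #0000ff means cut at S937, F1006. After flipping Y the toolpath is (144.176,70.410) → (146.411,66.724) → (145.385,62.537) → (141.699,60.302) → (137.512,61.328) → (135.277,65.014) → (136.303,69.201) → (139.989,71.436) → (144.176,70.410), returning to the start.

Shape 2 is a quadratic bezier drawn with `<path>`. Its stroke #0000ff means cut at S937, F1006. After flipping Y the toolpath is (121.494,94.689) → (135.476,82.176) → (147.312,70.867) → (157.001,60.760) → (164.543,51.856) → (169.938,44.155) → (173.187,37.657).

Shape 3 is a closed polygon drawn with `<polygon>`. Its stroke #0000ff means cut at S937, F1006. After flipping Y the toolpath is (228.951,98.059) → (155.670,83.506) → (198.619,102.018) → (157.120,83.185) → (228.951,98.059), returning to the start.

; LightBurn 1.6.03
; GRBL device profile, absolute coords
G21
G90
G0 X144.176 Y70.410
M4 S937
G01 X146.411 Y66.724 F1006
G01 X145.385 Y62.537
G01 X141.699 Y60.302
G01 X137.512 Y61.328
G01 X135.277 Y65.014
G01 X136.303 Y69.201
G01 X139.989 Y71.436
G01 X144.176 Y70.410
M5
G0 X121.494 Y94.689
M4 S937
G01 X135.476 Y82.176 F1006
G01 X147.312 Y70.867
G01 X157.001 Y60.760
G01 X164.543 Y51.856
G01 X169.938 Y44.155
G01 X173.187 Y37.657
M5
G0 X228.951 Y98.059
M4 S937
G01 X155.670 Y83.506 F1006
G01 X198.619 Y102.018
G01 X157.120 Y83.185
G01 X228.951 Y98.059
M5
G0 X0.000 Y0.000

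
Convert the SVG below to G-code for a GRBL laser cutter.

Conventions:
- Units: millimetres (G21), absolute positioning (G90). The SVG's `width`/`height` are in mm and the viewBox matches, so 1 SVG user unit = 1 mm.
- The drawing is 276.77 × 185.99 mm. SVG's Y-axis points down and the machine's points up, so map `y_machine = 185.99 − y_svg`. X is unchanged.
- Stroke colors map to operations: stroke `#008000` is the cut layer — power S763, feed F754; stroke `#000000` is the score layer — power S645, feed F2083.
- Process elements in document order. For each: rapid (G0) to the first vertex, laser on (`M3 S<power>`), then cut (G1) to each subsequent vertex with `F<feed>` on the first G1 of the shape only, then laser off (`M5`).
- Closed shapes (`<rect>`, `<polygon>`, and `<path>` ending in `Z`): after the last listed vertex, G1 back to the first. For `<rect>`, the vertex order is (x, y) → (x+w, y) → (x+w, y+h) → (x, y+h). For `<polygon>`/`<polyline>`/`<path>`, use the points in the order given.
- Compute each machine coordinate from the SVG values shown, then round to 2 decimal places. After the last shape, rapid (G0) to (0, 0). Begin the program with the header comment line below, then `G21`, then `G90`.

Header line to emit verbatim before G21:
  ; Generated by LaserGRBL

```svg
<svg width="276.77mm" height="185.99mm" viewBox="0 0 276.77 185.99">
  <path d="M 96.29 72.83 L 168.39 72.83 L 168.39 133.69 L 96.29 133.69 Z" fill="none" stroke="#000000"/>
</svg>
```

Since the viewBox matches the mm dimensions, user units are millimetres directly. The only transform is the Y-flip y_m = 185.99 − y_svg.

Shape 1 is a rectangle drawn with `<path>`. Its stroke #000000 means score at S645, F2083. After flipping Y the toolpath is (96.29,113.16) → (168.39,113.16) → (168.39,52.30) → (96.29,52.30) → (96.29,113.16), returning to the start.

; Generated by LaserGRBL
G21
G90
G0 X96.29 Y113.16
M3 S645
G1 X168.39 Y113.16 F2083
G1 X168.39 Y52.30
G1 X96.29 Y52.30
G1 X96.29 Y113.16
M5
G0 X0.00 Y0.00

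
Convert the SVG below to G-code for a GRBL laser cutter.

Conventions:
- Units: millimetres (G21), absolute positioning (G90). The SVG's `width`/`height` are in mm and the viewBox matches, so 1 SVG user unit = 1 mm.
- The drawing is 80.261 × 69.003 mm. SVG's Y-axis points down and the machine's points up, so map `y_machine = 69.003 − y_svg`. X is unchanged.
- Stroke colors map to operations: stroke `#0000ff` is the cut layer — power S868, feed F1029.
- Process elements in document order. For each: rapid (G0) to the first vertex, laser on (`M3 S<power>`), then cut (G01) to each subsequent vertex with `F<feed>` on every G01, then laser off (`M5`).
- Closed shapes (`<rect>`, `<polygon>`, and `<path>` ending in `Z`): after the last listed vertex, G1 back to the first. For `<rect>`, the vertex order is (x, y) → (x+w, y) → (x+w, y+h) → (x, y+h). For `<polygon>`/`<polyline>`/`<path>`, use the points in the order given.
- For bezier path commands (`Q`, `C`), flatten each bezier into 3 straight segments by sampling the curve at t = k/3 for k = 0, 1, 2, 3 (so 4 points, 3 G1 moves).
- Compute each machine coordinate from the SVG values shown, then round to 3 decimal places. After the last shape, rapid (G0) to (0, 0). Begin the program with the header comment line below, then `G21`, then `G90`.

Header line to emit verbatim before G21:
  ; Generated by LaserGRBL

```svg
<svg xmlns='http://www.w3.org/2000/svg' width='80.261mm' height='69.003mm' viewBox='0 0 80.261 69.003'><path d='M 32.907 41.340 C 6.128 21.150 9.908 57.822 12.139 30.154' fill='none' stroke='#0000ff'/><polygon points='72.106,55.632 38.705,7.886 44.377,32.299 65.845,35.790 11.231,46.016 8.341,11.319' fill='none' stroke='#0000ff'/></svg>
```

Since the viewBox matches the mm dimensions, user units are millimetres directly. The only transform is the Y-flip y_m = 69.003 − y_svg.

Shape 1 is a cubic bezier drawn with `<path>`. Its stroke #0000ff means cut at S868, F1029. After flipping Y the toolpath is (32.907,27.663) → (15.125,33.388) → (10.581,28.139) → (12.139,38.849).

Shape 2 is a closed polygon drawn with `<polygon>`. Its stroke #0000ff means cut at S868, F1029. After flipping Y the toolpath is (72.106,13.371) → (38.705,61.117) → (44.377,36.704) → (65.845,33.213) → (11.231,22.987) → (8.341,57.684) → (72.106,13.371), returning to the start.

; Generated by LaserGRBL
G21
G90
G0 X32.907 Y27.663
M3 S868
G01 X15.125 Y33.388 F1029
G01 X10.581 Y28.139 F1029
G01 X12.139 Y38.849 F1029
M5
G0 X72.106 Y13.371
M3 S868
G01 X38.705 Y61.117 F1029
G01 X44.377 Y36.704 F1029
G01 X65.845 Y33.213 F1029
G01 X11.231 Y22.987 F1029
G01 X8.341 Y57.684 F1029
G01 X72.106 Y13.371 F1029
M5
G0 X0.000 Y0.000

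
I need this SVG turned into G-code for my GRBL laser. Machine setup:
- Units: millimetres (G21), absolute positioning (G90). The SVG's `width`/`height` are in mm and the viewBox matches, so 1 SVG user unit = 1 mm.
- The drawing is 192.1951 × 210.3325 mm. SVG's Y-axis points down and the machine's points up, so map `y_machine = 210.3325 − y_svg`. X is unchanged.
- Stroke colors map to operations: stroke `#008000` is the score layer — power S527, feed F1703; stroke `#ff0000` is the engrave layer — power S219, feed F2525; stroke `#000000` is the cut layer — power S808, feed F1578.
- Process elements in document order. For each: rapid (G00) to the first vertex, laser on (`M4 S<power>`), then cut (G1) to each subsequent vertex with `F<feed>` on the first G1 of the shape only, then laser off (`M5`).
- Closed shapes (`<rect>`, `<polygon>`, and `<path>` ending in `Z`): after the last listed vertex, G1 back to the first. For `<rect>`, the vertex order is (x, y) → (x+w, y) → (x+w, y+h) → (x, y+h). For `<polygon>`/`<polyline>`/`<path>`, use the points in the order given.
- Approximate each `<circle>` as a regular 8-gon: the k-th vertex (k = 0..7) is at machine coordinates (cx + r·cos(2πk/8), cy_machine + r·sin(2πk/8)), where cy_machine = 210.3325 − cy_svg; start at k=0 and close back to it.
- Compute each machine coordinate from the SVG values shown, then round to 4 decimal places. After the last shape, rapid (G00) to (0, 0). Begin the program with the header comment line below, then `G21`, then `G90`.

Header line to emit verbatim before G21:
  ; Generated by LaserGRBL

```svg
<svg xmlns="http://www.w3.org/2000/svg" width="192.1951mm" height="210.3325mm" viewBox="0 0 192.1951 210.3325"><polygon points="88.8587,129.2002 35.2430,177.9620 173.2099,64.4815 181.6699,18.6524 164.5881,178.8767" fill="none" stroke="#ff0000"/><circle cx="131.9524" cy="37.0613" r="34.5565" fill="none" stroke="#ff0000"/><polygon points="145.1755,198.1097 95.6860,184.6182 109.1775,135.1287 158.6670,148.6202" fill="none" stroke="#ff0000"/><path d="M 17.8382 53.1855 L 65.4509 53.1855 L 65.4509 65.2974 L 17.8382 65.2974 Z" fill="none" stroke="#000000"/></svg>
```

; Generated by LaserGRBL
G21
G90
G00 X88.8587 Y81.1323
M4 S219
G1 X35.2430 Y32.3705 F2525
G1 X173.2099 Y145.8510
G1 X181.6699 Y191.6801
G1 X164.5881 Y31.4558
G1 X88.8587 Y81.1323
M5
G00 X166.5089 Y173.2712
M4 S219
G1 X156.3875 Y197.7063 F2525
G1 X131.9524 Y207.8277
G1 X107.5173 Y197.7063
G1 X97.3959 Y173.2712
G1 X107.5173 Y148.8361
G1 X131.9524 Y138.7147
G1 X156.3875 Y148.8361
G1 X166.5089 Y173.2712
M5
G00 X145.1755 Y12.2228
M4 S219
G1 X95.6860 Y25.7143 F2525
G1 X109.1775 Y75.2038
G1 X158.6670 Y61.7123
G1 X145.1755 Y12.2228
M5
G00 X17.8382 Y157.1470
M4 S808
G1 X65.4509 Y157.1470 F1578
G1 X65.4509 Y145.0351
G1 X17.8382 Y145.0351
G1 X17.8382 Y157.1470
M5
G00 X0.0000 Y0.0000

1 u = 1 mm; y_m = 210.3325 − y.

[1] `<polygon>` closed polygon, #ff0000→engrave S219 F2525: (88.8587,81.1323) → (35.2430,32.3705) → (173.2099,145.8510) → (181.6699,191.6801) → (164.5881,31.4558) → (88.8587,81.1323) (closed)

[2] `<circle>` circle, #ff0000→engrave S219 F2525: (166.5089,173.2712) → (156.3875,197.7063) → (131.9524,207.8277) → (107.5173,197.7063) → (97.3959,173.2712) → (107.5173,148.8361) → (131.9524,138.7147) → (156.3875,148.8361) → (166.5089,173.2712) (closed)

[3] `<polygon>` regular polygon, #ff0000→engrave S219 F2525: (145.1755,12.2228) → (95.6860,25.7143) → (109.1775,75.2038) → (158.6670,61.7123) → (145.1755,12.2228) (closed)

[4] `<path>` rectangle, #000000→cut S808 F1578: (17.8382,157.1470) → (65.4509,157.1470) → (65.4509,145.0351) → (17.8382,145.0351) → (17.8382,157.1470) (closed)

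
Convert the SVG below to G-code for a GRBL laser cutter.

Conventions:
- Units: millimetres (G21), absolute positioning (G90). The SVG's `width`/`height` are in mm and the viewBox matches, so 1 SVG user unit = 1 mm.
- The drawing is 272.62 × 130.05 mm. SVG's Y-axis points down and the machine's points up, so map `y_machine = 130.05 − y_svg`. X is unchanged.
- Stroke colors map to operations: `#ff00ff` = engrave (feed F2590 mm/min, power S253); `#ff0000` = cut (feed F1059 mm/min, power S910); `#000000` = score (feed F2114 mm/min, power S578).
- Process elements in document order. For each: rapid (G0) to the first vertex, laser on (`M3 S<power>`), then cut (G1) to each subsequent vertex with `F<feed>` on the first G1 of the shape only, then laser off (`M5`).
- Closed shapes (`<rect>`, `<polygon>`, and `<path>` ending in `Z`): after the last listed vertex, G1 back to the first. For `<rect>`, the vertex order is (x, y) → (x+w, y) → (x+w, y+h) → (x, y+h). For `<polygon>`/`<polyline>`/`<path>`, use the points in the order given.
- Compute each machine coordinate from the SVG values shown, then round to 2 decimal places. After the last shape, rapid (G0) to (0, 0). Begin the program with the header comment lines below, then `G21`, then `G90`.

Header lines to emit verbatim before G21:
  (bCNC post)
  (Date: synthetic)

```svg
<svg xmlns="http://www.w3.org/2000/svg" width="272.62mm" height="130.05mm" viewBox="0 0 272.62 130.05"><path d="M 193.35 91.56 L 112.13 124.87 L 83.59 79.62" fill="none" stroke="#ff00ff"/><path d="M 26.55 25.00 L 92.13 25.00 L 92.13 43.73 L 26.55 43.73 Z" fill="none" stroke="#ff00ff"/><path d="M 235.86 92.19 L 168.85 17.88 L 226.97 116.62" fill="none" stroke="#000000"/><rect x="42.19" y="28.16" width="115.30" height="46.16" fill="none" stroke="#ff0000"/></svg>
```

1 u = 1 mm; y_m = 130.05 − y.

[1] `<path>` open polyline, #ff00ff→engrave S253 F2590: (193.35,38.49) → (112.13,5.18) → (83.59,50.43)

[2] `<path>` rectangle, #ff00ff→engrave S253 F2590: (26.55,105.05) → (92.13,105.05) → (92.13,86.32) → (26.55,86.32) → (26.55,105.05) (closed)

[3] `<path>` open polyline, #000000→score S578 F2114: (235.86,37.86) → (168.85,112.17) → (226.97,13.43)

[4] `<rect>` rectangle, #ff0000→cut S910 F1059: (42.19,101.89) → (157.49,101.89) → (157.49,55.73) → (42.19,55.73) → (42.19,101.89) (closed)

(bCNC post)
(Date: synthetic)
G21
G90
G0 X193.35 Y38.49
M3 S253
G1 X112.13 Y5.18 F2590
G1 X83.59 Y50.43
M5
G0 X26.55 Y105.05
M3 S253
G1 X92.13 Y105.05 F2590
G1 X92.13 Y86.32
G1 X26.55 Y86.32
G1 X26.55 Y105.05
M5
G0 X235.86 Y37.86
M3 S578
G1 X168.85 Y112.17 F2114
G1 X226.97 Y13.43
M5
G0 X42.19 Y101.89
M3 S910
G1 X157.49 Y101.89 F1059
G1 X157.49 Y55.73
G1 X42.19 Y55.73
G1 X42.19 Y101.89
M5
G0 X0.00 Y0.00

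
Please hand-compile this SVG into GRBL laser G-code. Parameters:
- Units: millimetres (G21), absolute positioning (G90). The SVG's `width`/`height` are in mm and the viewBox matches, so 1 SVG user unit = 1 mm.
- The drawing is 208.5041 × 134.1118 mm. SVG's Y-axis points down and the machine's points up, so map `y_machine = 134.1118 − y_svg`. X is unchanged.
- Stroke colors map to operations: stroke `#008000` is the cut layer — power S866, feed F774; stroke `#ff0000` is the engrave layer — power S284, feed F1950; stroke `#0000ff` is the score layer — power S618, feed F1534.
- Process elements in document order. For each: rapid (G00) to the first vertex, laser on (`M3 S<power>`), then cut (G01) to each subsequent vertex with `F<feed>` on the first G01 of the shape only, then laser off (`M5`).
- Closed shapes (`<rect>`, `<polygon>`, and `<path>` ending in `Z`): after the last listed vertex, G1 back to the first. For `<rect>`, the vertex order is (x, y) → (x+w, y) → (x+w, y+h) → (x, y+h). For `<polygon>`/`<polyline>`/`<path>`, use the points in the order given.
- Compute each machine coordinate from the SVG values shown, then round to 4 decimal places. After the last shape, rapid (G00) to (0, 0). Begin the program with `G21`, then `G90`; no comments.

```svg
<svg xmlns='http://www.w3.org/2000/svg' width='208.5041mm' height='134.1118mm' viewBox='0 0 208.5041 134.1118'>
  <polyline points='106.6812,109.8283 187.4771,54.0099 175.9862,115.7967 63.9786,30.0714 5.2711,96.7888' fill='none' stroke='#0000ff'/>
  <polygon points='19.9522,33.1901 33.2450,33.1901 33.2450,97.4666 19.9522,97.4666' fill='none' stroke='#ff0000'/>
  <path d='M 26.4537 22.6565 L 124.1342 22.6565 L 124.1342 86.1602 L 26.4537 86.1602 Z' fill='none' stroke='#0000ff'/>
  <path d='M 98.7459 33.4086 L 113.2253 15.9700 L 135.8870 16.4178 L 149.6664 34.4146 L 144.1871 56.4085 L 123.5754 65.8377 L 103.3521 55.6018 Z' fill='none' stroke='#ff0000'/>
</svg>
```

G21
G90
G00 X106.6812 Y24.2835
M3 S618
G01 X187.4771 Y80.1019 F1534
G01 X175.9862 Y18.3151
G01 X63.9786 Y104.0404
G01 X5.2711 Y37.3230
M5
G00 X19.9522 Y100.9217
M3 S284
G01 X33.2450 Y100.9217 F1950
G01 X33.2450 Y36.6452
G01 X19.9522 Y36.6452
G01 X19.9522 Y100.9217
M5
G00 X26.4537 Y111.4553
M3 S618
G01 X124.1342 Y111.4553 F1534
G01 X124.1342 Y47.9516
G01 X26.4537 Y47.9516
G01 X26.4537 Y111.4553
M5
G00 X98.7459 Y100.7032
M3 S284
G01 X113.2253 Y118.1418 F1950
G01 X135.8870 Y117.6940
G01 X149.6664 Y99.6972
G01 X144.1871 Y77.7033
G01 X123.5754 Y68.2741
G01 X103.3521 Y78.5100
G01 X98.7459 Y100.7032
M5
G00 X0.0000 Y0.0000

Since the viewBox matches the mm dimensions, user units are millimetres directly. The only transform is the Y-flip y_m = 134.1118 − y_svg.

Shape 1 is a open polyline drawn with `<polyline>`. Its stroke #0000ff means score at S618, F1534. After flipping Y the toolpath is (106.6812,24.2835) → (187.4771,80.1019) → (175.9862,18.3151) → (63.9786,104.0404) → (5.2711,37.3230).

Shape 2 is a rectangle drawn with `<polygon>`. Its stroke #ff0000 means engrave at S284, F1950. After flipping Y the toolpath is (19.9522,100.9217) → (33.2450,100.9217) → (33.2450,36.6452) → (19.9522,36.6452) → (19.9522,100.9217), returning to the start.

Shape 3 is a rectangle drawn with `<path>`. Its stroke #0000ff means score at S618, F1534. After flipping Y the toolpath is (26.4537,111.4553) → (124.1342,111.4553) → (124.1342,47.9516) → (26.4537,47.9516) → (26.4537,111.4553), returning to the start.

Shape 4 is a regular polygon drawn with `<path>`. Its stroke #ff0000 means engrave at S284, F1950. After flipping Y the toolpath is (98.7459,100.7032) → (113.2253,118.1418) → (135.8870,117.6940) → (149.6664,99.6972) → (144.1871,77.7033) → (123.5754,68.2741) → (103.3521,78.5100) → (98.7459,100.7032), returning to the start.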